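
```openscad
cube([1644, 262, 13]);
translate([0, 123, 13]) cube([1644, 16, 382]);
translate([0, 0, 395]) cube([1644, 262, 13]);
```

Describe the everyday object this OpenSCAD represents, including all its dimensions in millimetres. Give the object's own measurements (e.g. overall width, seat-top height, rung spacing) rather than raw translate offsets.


An I-beam lying along x, 1644 mm long. Overall section height 408 mm. Two flanges 262 mm wide (y) and 13 mm thick, one on the floor and one at the top; a web 16 mm thick runs between them, centred on the flange width.


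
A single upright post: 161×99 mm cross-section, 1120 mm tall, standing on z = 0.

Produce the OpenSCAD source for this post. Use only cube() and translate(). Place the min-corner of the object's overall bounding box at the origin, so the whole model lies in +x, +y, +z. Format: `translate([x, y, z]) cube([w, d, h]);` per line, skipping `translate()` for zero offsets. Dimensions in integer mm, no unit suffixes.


cube([161, 99, 1120]);


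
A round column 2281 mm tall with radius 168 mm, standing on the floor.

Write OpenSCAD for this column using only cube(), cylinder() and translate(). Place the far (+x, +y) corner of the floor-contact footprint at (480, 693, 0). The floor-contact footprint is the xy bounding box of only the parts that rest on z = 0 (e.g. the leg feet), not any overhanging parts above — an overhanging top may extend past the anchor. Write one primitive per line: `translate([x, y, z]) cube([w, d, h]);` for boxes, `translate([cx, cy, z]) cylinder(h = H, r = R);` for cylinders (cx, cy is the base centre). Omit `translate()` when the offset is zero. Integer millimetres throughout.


translate([312, 525, 0]) cylinder(h = 2281, r = 168);


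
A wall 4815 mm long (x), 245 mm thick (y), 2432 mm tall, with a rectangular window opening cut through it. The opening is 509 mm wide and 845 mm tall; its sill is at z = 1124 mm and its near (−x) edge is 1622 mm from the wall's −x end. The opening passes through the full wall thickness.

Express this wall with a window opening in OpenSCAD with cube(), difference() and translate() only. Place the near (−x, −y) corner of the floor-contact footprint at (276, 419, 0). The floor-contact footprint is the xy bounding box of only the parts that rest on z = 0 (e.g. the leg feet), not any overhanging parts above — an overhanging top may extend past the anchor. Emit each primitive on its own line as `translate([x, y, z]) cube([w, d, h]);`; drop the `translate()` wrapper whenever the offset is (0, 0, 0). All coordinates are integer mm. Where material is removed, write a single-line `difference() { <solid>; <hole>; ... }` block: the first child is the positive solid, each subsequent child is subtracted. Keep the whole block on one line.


difference() { translate([276, 419, 0]) cube([4815, 245, 2432]); translate([1898, 419, 1124]) cube([509, 245, 845]); }


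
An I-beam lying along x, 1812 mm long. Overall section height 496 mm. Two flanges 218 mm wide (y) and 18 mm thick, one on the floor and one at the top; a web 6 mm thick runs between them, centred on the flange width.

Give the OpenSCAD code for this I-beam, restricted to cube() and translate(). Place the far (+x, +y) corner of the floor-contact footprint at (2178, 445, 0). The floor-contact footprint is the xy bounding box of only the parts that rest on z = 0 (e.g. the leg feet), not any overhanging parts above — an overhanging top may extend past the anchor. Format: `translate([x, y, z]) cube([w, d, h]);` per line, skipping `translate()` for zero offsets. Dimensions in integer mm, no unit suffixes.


translate([366, 227, 0]) cube([1812, 218, 18]);
translate([366, 333, 18]) cube([1812, 6, 460]);
translate([366, 227, 478]) cube([1812, 218, 18]);


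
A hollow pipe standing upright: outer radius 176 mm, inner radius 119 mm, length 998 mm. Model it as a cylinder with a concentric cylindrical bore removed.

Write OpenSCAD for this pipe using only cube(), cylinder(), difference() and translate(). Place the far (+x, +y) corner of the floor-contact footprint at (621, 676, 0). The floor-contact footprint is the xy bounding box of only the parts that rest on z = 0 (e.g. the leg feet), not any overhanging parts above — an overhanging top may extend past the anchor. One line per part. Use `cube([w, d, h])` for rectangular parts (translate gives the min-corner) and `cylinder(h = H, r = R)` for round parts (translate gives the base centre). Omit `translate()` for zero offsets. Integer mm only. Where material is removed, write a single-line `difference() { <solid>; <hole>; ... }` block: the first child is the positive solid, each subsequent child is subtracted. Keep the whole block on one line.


difference() { translate([445, 500, 0]) cylinder(h = 998, r = 176); translate([445, 500, 0]) cylinder(h = 998, r = 119); }


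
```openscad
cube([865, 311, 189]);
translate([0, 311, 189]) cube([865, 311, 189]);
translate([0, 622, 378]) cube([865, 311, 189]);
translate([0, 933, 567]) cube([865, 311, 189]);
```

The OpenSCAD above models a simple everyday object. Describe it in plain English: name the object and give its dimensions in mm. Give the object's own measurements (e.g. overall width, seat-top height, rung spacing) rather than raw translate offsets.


A straight staircase of 4 solid steps. Each step is 865 mm wide (x), 311 mm deep (y, the going) and 189 mm tall (the rise). The first step rests on the floor; each subsequent step sits one going further in +y and one rise higher in +z, directly behind and above the previous step with no overlap.


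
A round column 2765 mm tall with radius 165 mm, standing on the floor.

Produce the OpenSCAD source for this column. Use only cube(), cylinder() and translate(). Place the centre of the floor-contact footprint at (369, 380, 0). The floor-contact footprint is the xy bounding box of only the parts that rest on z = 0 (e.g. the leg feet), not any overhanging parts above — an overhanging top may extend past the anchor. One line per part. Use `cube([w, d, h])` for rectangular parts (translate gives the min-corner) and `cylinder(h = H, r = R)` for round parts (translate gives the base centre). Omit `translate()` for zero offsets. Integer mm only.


translate([369, 380, 0]) cylinder(h = 2765, r = 165);


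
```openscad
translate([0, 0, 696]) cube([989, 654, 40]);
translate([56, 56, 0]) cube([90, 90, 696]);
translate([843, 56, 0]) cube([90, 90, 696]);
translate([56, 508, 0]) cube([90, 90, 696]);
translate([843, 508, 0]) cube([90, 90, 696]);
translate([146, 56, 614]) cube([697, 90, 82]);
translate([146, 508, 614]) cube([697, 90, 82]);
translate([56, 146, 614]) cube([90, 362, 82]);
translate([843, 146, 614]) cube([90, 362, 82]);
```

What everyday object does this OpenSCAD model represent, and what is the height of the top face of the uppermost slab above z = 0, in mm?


A table. The table height is 736 mm.

A 989×654×40 slab sits at z = 696 on four 90 mm square posts — a table. The top surface is at 696 + 40 = 736 mm.


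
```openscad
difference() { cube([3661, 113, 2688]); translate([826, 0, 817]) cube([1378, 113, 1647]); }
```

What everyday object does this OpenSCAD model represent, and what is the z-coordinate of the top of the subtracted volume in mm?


A wall with a window opening. The window head height is 2464 mm.

A wall with a rectangular opening subtracted — a window. Sill at z = 817, opening 1647 mm tall, so the head is at 817 + 1647 = 2464 mm.


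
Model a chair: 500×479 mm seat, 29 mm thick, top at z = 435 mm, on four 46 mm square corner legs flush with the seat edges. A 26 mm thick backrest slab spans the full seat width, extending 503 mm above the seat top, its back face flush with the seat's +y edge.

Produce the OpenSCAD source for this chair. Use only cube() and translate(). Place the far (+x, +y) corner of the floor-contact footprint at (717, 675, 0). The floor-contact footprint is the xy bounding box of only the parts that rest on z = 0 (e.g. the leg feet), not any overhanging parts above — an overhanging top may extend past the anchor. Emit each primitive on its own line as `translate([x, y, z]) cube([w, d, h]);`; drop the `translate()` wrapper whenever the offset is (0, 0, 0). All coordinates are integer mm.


translate([217, 196, 406]) cube([500, 479, 29]);
translate([217, 196, 0]) cube([46, 46, 406]);
translate([671, 196, 0]) cube([46, 46, 406]);
translate([217, 629, 0]) cube([46, 46, 406]);
translate([671, 629, 0]) cube([46, 46, 406]);
translate([217, 649, 435]) cube([500, 26, 503]);


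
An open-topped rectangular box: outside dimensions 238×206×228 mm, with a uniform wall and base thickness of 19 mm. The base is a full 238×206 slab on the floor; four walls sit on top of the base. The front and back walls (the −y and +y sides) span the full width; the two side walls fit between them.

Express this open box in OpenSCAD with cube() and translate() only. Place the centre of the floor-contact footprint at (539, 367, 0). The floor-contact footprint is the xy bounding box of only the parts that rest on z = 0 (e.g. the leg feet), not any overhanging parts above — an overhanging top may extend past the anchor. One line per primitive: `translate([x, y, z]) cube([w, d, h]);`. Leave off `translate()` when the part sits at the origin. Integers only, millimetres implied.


translate([420, 264, 0]) cube([238, 206, 19]);
translate([420, 264, 19]) cube([238, 19, 209]);
translate([420, 451, 19]) cube([238, 19, 209]);
translate([420, 283, 19]) cube([19, 168, 209]);
translate([639, 283, 19]) cube([19, 168, 209]);


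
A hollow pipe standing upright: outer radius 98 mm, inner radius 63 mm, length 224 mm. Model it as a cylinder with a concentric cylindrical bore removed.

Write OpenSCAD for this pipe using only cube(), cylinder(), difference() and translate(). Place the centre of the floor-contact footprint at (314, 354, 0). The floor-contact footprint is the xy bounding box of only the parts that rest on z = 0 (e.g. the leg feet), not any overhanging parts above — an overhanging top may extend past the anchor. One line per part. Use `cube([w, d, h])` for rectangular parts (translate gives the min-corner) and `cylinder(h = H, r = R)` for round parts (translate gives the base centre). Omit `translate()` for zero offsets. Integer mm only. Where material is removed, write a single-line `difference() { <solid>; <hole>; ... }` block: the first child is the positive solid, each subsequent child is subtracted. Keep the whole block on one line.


difference() { translate([314, 354, 0]) cylinder(h = 224, r = 98); translate([314, 354, 0]) cylinder(h = 224, r = 63); }


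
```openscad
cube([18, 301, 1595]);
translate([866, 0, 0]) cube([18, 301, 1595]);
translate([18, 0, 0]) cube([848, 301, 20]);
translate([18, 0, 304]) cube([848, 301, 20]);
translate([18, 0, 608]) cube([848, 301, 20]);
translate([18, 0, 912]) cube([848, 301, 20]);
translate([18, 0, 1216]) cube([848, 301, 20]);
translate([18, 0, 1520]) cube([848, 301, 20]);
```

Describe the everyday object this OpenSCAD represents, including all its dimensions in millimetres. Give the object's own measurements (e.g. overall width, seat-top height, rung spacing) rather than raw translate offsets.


An open bookshelf. Two side panels, each 18 mm thick, 301 mm deep and 1595 mm tall, stand 884 mm apart (outside-to-outside). Between them sit 6 shelves, each 20 mm thick and 301 mm deep, spanning the full gap between the sides. The bottom shelf rests on the floor (its underside at z = 0) and the clear gap between one shelf's top and the next shelf's underside is 284 mm.


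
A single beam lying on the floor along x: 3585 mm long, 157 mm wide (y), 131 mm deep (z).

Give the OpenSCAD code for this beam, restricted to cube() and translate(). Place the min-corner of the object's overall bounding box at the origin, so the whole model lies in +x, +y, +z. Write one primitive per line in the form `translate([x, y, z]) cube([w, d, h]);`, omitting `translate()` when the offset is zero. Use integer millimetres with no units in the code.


cube([3585, 157, 131]);


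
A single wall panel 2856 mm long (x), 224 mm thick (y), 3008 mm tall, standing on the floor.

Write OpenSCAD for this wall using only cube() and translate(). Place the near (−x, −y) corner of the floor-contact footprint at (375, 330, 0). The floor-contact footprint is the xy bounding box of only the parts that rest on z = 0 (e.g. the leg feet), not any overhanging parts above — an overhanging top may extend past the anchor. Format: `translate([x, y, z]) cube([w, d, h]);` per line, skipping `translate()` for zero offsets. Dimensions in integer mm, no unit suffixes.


translate([375, 330, 0]) cube([2856, 224, 3008]);


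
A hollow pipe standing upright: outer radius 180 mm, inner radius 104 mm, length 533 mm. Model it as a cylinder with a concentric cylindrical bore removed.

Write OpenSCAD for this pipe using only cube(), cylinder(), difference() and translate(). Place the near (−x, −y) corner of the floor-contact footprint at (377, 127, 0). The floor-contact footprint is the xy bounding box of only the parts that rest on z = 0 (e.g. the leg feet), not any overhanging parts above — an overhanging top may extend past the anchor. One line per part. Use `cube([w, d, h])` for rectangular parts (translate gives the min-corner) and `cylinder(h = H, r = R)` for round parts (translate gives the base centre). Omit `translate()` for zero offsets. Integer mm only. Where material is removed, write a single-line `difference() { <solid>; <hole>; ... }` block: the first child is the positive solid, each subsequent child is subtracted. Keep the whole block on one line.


difference() { translate([557, 307, 0]) cylinder(h = 533, r = 180); translate([557, 307, 0]) cylinder(h = 533, r = 104); }


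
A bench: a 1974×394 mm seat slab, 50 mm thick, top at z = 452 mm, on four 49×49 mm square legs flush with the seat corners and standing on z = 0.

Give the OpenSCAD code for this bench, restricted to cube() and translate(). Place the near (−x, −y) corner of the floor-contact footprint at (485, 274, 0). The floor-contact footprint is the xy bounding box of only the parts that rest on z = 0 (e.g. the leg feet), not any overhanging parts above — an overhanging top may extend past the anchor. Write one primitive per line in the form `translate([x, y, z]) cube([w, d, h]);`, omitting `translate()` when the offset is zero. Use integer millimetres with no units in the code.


translate([485, 274, 402]) cube([1974, 394, 50]);
translate([485, 274, 0]) cube([49, 49, 402]);
translate([485, 619, 0]) cube([49, 49, 402]);
translate([2410, 274, 0]) cube([49, 49, 402]);
translate([2410, 619, 0]) cube([49, 49, 402]);


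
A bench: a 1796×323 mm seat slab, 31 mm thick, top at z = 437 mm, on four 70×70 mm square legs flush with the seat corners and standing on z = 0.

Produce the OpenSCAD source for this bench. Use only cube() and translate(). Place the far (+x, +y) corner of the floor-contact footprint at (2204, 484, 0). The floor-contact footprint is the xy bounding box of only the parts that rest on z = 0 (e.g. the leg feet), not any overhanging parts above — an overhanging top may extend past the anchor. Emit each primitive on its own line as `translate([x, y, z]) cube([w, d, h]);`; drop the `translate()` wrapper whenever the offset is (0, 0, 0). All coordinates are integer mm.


// leg_h = 437 − 31 = 406
translate([408, 161, 406]) cube([1796, 323, 31]);
translate([408, 161, 0]) cube([70, 70, 406]);
translate([408, 414, 0]) cube([70, 70, 406]);
translate([2134, 161, 0]) cube([70, 70, 406]);
translate([2134, 414, 0]) cube([70, 70, 406]);


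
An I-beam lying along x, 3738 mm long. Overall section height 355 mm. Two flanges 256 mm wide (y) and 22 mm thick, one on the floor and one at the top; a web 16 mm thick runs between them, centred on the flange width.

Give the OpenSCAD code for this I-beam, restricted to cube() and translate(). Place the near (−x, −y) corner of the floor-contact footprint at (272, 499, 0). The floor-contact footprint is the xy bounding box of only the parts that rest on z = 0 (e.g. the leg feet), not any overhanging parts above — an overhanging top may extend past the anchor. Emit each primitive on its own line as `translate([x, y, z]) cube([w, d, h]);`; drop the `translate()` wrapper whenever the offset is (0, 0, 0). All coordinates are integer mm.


translate([272, 499, 0]) cube([3738, 256, 22]);
translate([272, 619, 22]) cube([3738, 16, 311]);
translate([272, 499, 333]) cube([3738, 256, 22]);


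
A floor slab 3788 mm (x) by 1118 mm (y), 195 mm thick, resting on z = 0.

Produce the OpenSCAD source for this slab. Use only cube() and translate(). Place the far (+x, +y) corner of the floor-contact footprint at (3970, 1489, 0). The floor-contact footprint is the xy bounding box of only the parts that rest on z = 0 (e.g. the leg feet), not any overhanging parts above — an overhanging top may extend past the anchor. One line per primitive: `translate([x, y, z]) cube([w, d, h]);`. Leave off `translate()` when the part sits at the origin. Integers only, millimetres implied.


translate([182, 371, 0]) cube([3788, 1118, 195]);


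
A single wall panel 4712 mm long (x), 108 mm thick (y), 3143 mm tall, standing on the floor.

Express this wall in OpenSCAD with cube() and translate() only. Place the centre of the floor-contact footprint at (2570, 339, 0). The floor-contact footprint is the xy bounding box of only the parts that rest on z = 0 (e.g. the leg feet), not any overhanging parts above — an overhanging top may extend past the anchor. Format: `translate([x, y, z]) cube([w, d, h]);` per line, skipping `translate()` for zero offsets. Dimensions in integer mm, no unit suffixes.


translate([214, 285, 0]) cube([4712, 108, 3143]);


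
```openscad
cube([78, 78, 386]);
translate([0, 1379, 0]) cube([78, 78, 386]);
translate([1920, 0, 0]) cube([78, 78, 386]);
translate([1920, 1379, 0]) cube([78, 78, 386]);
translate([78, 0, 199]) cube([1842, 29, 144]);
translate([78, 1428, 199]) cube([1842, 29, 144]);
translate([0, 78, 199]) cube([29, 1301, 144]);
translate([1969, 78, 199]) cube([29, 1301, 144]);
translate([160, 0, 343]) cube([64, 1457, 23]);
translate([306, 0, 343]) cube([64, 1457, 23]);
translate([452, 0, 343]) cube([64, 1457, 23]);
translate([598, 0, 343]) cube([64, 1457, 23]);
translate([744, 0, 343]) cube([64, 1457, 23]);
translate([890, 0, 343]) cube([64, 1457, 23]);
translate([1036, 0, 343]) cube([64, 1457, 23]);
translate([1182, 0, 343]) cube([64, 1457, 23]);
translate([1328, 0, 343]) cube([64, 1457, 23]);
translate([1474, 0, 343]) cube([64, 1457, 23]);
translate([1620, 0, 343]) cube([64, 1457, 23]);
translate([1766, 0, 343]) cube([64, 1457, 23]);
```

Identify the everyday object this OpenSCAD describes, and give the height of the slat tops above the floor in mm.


A bed frame. The slat-top height is 366 mm.

Four posts, four rails, and a row of slats — a bed frame. Slats sit on the rails at z = 199 + 144 = 343; with slat thickness 23, the top is 366 mm.


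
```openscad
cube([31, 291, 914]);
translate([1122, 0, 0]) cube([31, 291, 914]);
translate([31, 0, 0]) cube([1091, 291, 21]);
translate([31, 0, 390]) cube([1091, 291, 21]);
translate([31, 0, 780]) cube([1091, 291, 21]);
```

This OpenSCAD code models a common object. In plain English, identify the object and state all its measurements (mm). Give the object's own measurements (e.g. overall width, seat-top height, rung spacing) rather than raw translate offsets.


An open bookshelf. Two side panels, each 31 mm thick, 291 mm deep and 914 mm tall, stand 1153 mm apart (outside-to-outside). Between them sit 3 shelves, each 21 mm thick and 291 mm deep, spanning the full gap between the sides. The bottom shelf rests on the floor (its underside at z = 0) and the clear gap between one shelf's top and the next shelf's underside is 369 mm.


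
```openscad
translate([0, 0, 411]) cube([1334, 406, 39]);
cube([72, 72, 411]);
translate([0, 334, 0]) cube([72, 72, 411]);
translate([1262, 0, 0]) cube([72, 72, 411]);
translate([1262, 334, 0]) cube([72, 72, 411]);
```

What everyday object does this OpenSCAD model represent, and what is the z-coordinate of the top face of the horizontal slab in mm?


A bench. The seat-top height is 450 mm.

A long slab on four corner posts — a bench. The slab sits at z = 411 with thickness 39, so the top is 411 + 39 = 450 mm.


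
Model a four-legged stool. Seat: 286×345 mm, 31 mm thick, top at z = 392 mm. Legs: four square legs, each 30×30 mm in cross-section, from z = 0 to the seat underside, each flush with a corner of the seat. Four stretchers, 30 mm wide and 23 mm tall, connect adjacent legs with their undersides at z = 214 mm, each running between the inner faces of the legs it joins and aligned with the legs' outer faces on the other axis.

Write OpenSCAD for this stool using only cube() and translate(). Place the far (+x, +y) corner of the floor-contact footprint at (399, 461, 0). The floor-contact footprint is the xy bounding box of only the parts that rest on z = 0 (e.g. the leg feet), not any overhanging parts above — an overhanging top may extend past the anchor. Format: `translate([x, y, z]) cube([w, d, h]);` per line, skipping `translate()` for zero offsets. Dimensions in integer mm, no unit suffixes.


translate([113, 116, 361]) cube([286, 345, 31]);
translate([113, 116, 0]) cube([30, 30, 361]);
translate([369, 116, 0]) cube([30, 30, 361]);
translate([113, 431, 0]) cube([30, 30, 361]);
translate([369, 431, 0]) cube([30, 30, 361]);
translate([143, 116, 214]) cube([226, 30, 23]);
translate([143, 431, 214]) cube([226, 30, 23]);
translate([113, 146, 214]) cube([30, 285, 23]);
translate([369, 146, 214]) cube([30, 285, 23]);


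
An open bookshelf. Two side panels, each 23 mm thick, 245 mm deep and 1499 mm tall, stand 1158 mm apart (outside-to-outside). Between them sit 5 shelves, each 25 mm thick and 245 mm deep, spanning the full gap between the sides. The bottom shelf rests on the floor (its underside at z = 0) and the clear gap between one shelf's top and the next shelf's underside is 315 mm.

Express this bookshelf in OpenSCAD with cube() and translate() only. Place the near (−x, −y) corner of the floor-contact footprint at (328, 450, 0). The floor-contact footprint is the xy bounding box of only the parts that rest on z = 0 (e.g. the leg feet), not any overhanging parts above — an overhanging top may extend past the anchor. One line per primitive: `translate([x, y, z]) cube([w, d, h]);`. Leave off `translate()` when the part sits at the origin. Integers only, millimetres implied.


translate([328, 450, 0]) cube([23, 245, 1499]);
translate([1463, 450, 0]) cube([23, 245, 1499]);
translate([351, 450, 0]) cube([1112, 245, 25]);
translate([351, 450, 340]) cube([1112, 245, 25]);
translate([351, 450, 680]) cube([1112, 245, 25]);
translate([351, 450, 1020]) cube([1112, 245, 25]);
translate([351, 450, 1360]) cube([1112, 245, 25]);


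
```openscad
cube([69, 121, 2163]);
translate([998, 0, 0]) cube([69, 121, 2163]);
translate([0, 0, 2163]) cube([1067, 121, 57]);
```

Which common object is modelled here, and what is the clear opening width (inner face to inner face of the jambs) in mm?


A door frame. The clear opening width is 929 mm.

Two 2163 mm tall posts with a header on top — a door frame. The left jamb is 69 mm wide at x = 0; the right jamb starts at x = 998. The clear opening is 998 − 69 = 929 mm.


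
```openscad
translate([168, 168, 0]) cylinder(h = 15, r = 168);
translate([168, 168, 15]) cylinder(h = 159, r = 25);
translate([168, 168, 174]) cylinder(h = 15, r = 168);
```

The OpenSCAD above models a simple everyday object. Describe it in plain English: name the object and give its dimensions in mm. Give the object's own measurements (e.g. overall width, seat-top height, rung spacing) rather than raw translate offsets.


A spool: two coaxial disc flanges of radius 168 mm and thickness 15 mm, joined by a core cylinder of radius 25 mm and height 159 mm. The lower flange rests on z = 0 and the three cylinders share a vertical axis.


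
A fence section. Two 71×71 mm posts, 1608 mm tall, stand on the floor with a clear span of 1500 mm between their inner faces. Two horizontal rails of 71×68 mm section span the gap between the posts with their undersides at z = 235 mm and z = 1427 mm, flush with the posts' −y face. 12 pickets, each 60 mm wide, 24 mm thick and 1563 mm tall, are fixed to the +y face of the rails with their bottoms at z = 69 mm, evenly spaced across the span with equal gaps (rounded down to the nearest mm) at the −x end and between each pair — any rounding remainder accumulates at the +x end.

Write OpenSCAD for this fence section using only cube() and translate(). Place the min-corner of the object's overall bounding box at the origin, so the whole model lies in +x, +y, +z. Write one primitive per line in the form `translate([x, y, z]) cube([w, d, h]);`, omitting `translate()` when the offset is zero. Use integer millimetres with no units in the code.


cube([71, 71, 1608]);
translate([1571, 0, 0]) cube([71, 71, 1608]);
translate([71, 0, 235]) cube([1500, 71, 68]);
translate([71, 0, 1427]) cube([1500, 71, 68]);
translate([131, 71, 69]) cube([60, 24, 1563]);
translate([251, 71, 69]) cube([60, 24, 1563]);
translate([371, 71, 69]) cube([60, 24, 1563]);
translate([491, 71, 69]) cube([60, 24, 1563]);
translate([611, 71, 69]) cube([60, 24, 1563]);
translate([731, 71, 69]) cube([60, 24, 1563]);
translate([851, 71, 69]) cube([60, 24, 1563]);
translate([971, 71, 69]) cube([60, 24, 1563]);
translate([1091, 71, 69]) cube([60, 24, 1563]);
translate([1211, 71, 69]) cube([60, 24, 1563]);
translate([1331, 71, 69]) cube([60, 24, 1563]);
translate([1451, 71, 69]) cube([60, 24, 1563]);


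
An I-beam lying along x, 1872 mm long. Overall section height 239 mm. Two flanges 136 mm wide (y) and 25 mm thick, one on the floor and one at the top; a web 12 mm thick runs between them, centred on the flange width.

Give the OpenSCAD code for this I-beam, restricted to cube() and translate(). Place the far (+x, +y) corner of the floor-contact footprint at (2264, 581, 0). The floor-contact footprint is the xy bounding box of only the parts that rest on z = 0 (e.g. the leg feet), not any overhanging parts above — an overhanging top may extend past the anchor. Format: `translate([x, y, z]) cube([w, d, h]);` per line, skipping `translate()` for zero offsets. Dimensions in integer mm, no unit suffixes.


translate([392, 445, 0]) cube([1872, 136, 25]);
translate([392, 507, 25]) cube([1872, 12, 189]);
translate([392, 445, 214]) cube([1872, 136, 25]);


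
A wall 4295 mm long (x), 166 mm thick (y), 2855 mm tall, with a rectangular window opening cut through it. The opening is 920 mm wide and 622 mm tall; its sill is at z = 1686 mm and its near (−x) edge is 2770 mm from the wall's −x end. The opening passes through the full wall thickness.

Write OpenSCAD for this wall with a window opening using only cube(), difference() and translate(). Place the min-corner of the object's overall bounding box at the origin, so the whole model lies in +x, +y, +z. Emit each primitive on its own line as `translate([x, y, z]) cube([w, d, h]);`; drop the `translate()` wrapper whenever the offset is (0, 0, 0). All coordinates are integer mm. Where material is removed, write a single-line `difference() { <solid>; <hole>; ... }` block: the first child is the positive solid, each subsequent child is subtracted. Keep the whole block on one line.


difference() { cube([4295, 166, 2855]); translate([2770, 0, 1686]) cube([920, 166, 622]); }


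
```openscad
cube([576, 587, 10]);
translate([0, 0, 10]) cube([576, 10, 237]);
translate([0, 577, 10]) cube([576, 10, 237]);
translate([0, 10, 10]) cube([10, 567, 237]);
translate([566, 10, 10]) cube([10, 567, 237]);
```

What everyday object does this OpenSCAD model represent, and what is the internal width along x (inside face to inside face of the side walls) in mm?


An open box. The internal width is 556 mm.

A 576×587 base slab with four walls standing on it — an open box. The base is 576 mm wide and the walls are 10 mm thick, so the internal width is 576 − 2 × 10 = 556 mm.


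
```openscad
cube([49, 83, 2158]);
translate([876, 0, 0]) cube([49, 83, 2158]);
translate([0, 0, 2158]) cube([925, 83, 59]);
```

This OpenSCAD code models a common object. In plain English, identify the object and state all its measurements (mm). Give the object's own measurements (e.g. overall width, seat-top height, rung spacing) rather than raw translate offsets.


A door frame. The clear opening is 827 mm wide and 2158 mm high. Two 49 mm wide jambs, 83 mm deep, stand either side of the opening from the floor to the top of the opening. A 59 mm thick head sits across the top of both jambs, spanning the full outside width of the frame.


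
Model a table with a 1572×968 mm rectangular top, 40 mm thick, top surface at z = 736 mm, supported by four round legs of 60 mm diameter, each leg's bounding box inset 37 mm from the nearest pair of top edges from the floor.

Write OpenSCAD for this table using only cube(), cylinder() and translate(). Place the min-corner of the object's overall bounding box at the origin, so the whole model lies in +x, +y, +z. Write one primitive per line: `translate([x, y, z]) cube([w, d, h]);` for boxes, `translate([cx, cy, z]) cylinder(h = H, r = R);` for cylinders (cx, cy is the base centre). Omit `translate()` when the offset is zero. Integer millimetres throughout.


translate([0, 0, 696]) cube([1572, 968, 40]);
translate([67, 67, 0]) cylinder(h = 696, r = 30);
translate([1505, 67, 0]) cylinder(h = 696, r = 30);
translate([67, 901, 0]) cylinder(h = 696, r = 30);
translate([1505, 901, 0]) cylinder(h = 696, r = 30);


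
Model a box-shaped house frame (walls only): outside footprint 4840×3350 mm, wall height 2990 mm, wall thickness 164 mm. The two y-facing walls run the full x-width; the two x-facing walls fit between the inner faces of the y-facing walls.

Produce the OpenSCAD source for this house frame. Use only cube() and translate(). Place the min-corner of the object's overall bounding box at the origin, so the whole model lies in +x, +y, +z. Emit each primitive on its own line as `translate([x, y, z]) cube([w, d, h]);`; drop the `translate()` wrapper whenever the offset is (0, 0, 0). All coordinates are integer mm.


cube([4840, 164, 2990]);
translate([0, 3186, 0]) cube([4840, 164, 2990]);
translate([0, 164, 0]) cube([164, 3022, 2990]);
translate([4676, 164, 0]) cube([164, 3022, 2990]);


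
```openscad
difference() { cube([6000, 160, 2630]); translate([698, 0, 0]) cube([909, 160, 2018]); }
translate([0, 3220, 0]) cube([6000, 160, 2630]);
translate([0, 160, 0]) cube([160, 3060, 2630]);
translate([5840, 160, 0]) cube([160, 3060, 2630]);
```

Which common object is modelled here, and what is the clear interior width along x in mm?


A single room. The interior width is 5680 mm.

Four walls enclosing a rectangle with a door in the front wall — a room. Outside width 6000 minus two 160 mm walls gives 5680 mm.


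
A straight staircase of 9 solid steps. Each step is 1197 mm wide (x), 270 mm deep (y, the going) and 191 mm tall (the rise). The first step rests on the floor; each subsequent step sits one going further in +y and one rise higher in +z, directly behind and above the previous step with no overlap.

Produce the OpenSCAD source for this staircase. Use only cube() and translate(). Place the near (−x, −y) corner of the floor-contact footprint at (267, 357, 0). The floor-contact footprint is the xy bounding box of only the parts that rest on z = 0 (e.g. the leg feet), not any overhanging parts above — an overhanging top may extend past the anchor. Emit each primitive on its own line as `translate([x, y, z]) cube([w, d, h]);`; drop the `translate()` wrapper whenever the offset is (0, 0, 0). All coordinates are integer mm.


translate([267, 357, 0]) cube([1197, 270, 191]);
translate([267, 627, 191]) cube([1197, 270, 191]);
translate([267, 897, 382]) cube([1197, 270, 191]);
translate([267, 1167, 573]) cube([1197, 270, 191]);
translate([267, 1437, 764]) cube([1197, 270, 191]);
translate([267, 1707, 955]) cube([1197, 270, 191]);
translate([267, 1977, 1146]) cube([1197, 270, 191]);
translate([267, 2247, 1337]) cube([1197, 270, 191]);
translate([267, 2517, 1528]) cube([1197, 270, 191]);


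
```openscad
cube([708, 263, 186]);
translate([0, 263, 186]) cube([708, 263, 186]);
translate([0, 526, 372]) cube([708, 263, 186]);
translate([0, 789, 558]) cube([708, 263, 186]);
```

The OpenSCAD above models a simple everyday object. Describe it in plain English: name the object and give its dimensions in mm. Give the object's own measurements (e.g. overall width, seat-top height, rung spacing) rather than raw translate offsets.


A straight staircase of 4 solid steps. Each step is 708 mm wide (x), 263 mm deep (y, the going) and 186 mm tall (the rise). The first step rests on the floor; each subsequent step sits one going further in +y and one rise higher in +z, directly behind and above the previous step with no overlap.


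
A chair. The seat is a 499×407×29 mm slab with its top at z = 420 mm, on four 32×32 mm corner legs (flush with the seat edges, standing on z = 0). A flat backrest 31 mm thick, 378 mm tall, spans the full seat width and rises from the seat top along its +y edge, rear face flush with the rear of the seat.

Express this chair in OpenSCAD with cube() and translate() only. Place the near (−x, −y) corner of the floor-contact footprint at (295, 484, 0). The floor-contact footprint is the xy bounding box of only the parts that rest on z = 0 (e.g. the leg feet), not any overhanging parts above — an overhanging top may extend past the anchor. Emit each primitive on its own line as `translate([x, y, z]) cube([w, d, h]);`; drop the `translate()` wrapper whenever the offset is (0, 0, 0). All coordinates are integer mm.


translate([295, 484, 391]) cube([499, 407, 29]);
translate([295, 484, 0]) cube([32, 32, 391]);
translate([762, 484, 0]) cube([32, 32, 391]);
translate([295, 859, 0]) cube([32, 32, 391]);
translate([762, 859, 0]) cube([32, 32, 391]);
translate([295, 860, 420]) cube([499, 31, 378]);


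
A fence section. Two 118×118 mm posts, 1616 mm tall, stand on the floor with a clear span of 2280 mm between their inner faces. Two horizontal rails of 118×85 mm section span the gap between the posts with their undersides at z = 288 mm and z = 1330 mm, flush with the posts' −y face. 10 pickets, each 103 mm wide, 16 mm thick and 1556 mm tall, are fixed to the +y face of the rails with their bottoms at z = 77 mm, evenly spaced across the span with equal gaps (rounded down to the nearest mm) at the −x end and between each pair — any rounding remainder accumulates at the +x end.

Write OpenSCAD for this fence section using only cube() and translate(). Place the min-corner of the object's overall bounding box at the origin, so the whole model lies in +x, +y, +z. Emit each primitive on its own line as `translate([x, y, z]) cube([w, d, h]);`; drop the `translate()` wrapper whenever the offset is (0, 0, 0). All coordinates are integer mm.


cube([118, 118, 1616]);
translate([2398, 0, 0]) cube([118, 118, 1616]);
translate([118, 0, 288]) cube([2280, 118, 85]);
translate([118, 0, 1330]) cube([2280, 118, 85]);
translate([231, 118, 77]) cube([103, 16, 1556]);
translate([447, 118, 77]) cube([103, 16, 1556]);
translate([663, 118, 77]) cube([103, 16, 1556]);
translate([879, 118, 77]) cube([103, 16, 1556]);
translate([1095, 118, 77]) cube([103, 16, 1556]);
translate([1311, 118, 77]) cube([103, 16, 1556]);
translate([1527, 118, 77]) cube([103, 16, 1556]);
translate([1743, 118, 77]) cube([103, 16, 1556]);
translate([1959, 118, 77]) cube([103, 16, 1556]);
translate([2175, 118, 77]) cube([103, 16, 1556]);


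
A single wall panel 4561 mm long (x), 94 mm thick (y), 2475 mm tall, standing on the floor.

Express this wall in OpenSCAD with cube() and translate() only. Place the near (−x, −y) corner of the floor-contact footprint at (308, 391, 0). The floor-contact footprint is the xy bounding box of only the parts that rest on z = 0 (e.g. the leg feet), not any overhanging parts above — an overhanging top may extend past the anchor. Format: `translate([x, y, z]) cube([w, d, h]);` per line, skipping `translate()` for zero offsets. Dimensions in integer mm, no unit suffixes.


translate([308, 391, 0]) cube([4561, 94, 2475]);


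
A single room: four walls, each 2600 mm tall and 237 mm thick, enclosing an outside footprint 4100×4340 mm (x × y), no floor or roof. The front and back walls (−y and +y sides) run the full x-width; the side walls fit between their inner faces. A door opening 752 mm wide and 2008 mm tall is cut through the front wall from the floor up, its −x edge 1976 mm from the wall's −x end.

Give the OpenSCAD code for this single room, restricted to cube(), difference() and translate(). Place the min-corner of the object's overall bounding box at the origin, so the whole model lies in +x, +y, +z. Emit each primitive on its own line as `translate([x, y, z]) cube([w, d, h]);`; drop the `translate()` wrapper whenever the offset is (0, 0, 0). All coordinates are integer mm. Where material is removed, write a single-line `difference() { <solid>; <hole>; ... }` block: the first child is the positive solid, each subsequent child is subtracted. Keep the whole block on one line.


difference() { cube([4100, 237, 2600]); translate([1976, 0, 0]) cube([752, 237, 2008]); }
translate([0, 4103, 0]) cube([4100, 237, 2600]);
translate([0, 237, 0]) cube([237, 3866, 2600]);
translate([3863, 237, 0]) cube([237, 3866, 2600]);


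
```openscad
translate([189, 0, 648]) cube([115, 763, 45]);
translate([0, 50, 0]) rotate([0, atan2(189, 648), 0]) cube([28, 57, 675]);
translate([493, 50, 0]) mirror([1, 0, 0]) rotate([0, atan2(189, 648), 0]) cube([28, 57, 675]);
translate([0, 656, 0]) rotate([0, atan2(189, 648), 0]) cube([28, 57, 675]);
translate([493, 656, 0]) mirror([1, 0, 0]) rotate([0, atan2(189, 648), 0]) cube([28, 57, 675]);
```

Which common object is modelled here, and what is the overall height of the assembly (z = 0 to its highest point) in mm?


A sawhorse. The overall height is 693 mm.

A beam across two mirrored pairs of raked legs — a sawhorse. The beam's underside is at z = 648 (matching the legs' vertical rise in atan2(189, 648)) and the beam is 45 mm tall, so its top is at 648 + 45 = 693 mm. The raked legs top out at the beam's underside, so that is the highest point.


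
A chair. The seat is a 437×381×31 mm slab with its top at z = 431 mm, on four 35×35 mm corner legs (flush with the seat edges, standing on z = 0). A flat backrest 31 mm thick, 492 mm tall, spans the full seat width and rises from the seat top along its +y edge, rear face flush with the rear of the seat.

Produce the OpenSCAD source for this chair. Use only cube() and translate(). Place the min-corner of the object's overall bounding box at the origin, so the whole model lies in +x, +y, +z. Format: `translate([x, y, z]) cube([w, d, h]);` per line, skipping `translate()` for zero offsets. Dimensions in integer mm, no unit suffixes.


translate([0, 0, 400]) cube([437, 381, 31]);
cube([35, 35, 400]);
translate([402, 0, 0]) cube([35, 35, 400]);
translate([0, 346, 0]) cube([35, 35, 400]);
translate([402, 346, 0]) cube([35, 35, 400]);
translate([0, 350, 431]) cube([437, 31, 492]);


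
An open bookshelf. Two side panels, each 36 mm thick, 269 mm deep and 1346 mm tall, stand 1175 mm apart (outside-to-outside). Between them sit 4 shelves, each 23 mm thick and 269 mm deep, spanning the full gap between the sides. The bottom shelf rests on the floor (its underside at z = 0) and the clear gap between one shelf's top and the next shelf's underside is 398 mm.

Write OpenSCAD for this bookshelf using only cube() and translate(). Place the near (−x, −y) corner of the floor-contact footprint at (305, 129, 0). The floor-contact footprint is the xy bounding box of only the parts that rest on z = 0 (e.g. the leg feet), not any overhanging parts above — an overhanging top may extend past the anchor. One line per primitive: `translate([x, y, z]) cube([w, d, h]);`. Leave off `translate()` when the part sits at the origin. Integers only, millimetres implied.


translate([305, 129, 0]) cube([36, 269, 1346]);
translate([1444, 129, 0]) cube([36, 269, 1346]);
translate([341, 129, 0]) cube([1103, 269, 23]);
translate([341, 129, 421]) cube([1103, 269, 23]);
translate([341, 129, 842]) cube([1103, 269, 23]);
translate([341, 129, 1263]) cube([1103, 269, 23]);
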